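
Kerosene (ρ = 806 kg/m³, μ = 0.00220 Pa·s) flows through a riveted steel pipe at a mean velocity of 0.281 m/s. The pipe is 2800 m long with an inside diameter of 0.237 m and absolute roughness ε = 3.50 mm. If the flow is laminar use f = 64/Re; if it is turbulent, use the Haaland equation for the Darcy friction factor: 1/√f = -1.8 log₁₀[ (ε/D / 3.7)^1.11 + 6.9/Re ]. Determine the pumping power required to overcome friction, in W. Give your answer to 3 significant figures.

P ≈ 211 W

Reynolds number Re = ρVD/μ = 806 · 0.281 · 0.237 / 0.0022 = 2.44e+04.
Re > 4000 → turbulent. Relative roughness ε/D = 0.0035/0.237 = 0.0148. Haaland: 1/√f = -1.8 log₁₀[(0.0148/3.7)^1.11 + 6.9/2.44e+04] = -1.8 log₁₀[0.00217 + 0.000283] = 4.697, so f = 0.04532.
Darcy-Weisbach: ΔP = f(L/D)(ρV²/2) = 0.04532·(2800/0.237)·(806·0.281²/2) = 0.04532·1.181e+04·31.82 = 1.704e+04 Pa.
Q = V·A = 0.281·0.04412 = 0.0124 m³/s.
Pumping power P = QΔP = 0.0124·1.704e+04 = 211.2 W = 211 W.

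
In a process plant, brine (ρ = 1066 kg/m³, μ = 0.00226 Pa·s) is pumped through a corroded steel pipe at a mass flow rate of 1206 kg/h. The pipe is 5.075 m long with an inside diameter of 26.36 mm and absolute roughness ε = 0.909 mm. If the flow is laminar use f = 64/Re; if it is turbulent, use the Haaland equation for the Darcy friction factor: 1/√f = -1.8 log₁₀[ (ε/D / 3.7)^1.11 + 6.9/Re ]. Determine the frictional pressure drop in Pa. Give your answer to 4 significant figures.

ṁ = 1206 kg/h = 1206/3600 = 0.335 kg/s.
A = πD²/4 = π(0.02636)²/4 = 0.0005457 m²; mean velocity V = ṁ/(ρA) = 0.335/(1066 · 0.0005457) = 0.5758 m/s.
Reynolds number Re = ρVD/μ = 1066 · 0.5758 · 0.02636 / 0.00226 = 7160.
Re > 4000 → turbulent. Relative roughness ε/D = 0.000909/0.02636 = 0.0345. Haaland: 1/√f = -1.8 log₁₀[(0.0345/3.7)^1.11 + 6.9/7160] = -1.8 log₁₀[0.00557 + 0.000964] = 3.932, so f = 0.06467.
Darcy-Weisbach: ΔP = f(L/D)(ρV²/2) = 0.06467·(5.075/0.02636)·(1066·0.5758²/2) = 0.06467·192.5·176.7 = 2200 Pa.

ΔP ≈ 2200 Pa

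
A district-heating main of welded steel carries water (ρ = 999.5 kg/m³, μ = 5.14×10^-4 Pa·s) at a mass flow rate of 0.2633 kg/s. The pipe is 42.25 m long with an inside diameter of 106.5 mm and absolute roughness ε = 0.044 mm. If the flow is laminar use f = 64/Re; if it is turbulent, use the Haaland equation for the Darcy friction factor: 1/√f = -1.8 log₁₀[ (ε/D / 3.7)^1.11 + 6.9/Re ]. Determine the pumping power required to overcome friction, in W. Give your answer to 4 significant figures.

P ≈ 0.001639 W

A = πD²/4 = π(0.1065)²/4 = 0.008908 m²; mean velocity V = ṁ/(ρA) = 0.2633/(999.5 · 0.008908) = 0.02957 m/s.
Reynolds number Re = ρVD/μ = 999.5 · 0.02957 · 0.1065 / 0.000514 = 6124.
Re > 4000 → turbulent. Relative roughness ε/D = 4.4e-05/0.1065 = 0.000413. Haaland: 1/√f = -1.8 log₁₀[(0.000413/3.7)^1.11 + 6.9/6124] = -1.8 log₁₀[4.1e-05 + 0.00113] = 5.279, so f = 0.03589.
Darcy-Weisbach: ΔP = f(L/D)(ρV²/2) = 0.03589·(42.25/0.1065)·(999.5·0.02957²/2) = 0.03589·396.7·0.437 = 6.222 Pa.
Q = ṁ/ρ = 0.2633/999.5 = 0.0002634 m³/s.
Pumping power P = QΔP = 0.0002634·6.222 = 0.0016390 W = 0.001639 W.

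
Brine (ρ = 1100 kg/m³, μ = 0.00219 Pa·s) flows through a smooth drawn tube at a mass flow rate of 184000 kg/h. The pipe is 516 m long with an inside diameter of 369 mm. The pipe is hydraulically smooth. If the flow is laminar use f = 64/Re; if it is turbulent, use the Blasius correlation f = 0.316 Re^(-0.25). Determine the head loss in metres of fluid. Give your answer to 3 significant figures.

h_f ≈ 0.252 m

ṁ = 184000 kg/h = 184000/3600 = 51.11 kg/s.
A = πD²/4 = π(0.369)²/4 = 0.1069 m²; mean velocity V = ṁ/(ρA) = 51.11/(1100 · 0.1069) = 0.4345 m/s.
Reynolds number Re = ρVD/μ = 1100 · 0.4345 · 0.369 / 0.00219 = 8.053e+04.
Re > 4000 → turbulent. Smooth-pipe (Blasius): f = 0.316 Re^(-0.25) = 0.316/(8.053e+04)^0.25 = 0.01876.
Darcy-Weisbach: ΔP = f(L/D)(ρV²/2) = 0.01876·(516/0.369)·(1100·0.4345²/2) = 0.01876·1398·103.8 = 2724 Pa.
Head loss h_f = ΔP/(ρg) = 2724/(1100·9.81) = 0.252 m.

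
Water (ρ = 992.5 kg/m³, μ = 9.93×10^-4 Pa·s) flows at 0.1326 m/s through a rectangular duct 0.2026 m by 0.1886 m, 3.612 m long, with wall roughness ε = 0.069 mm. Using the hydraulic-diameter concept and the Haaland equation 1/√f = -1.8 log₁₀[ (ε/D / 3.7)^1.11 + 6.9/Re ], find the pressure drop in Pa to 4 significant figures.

ΔP ≈ 4.015 Pa

Hydraulic diameter D_h = 4A/P = 4·(0.2026·0.1886)/(2·(0.2026+0.1886)) = 0.1528/0.7824 = 0.1953 m.
Re = ρVD_h/μ = 992.5·0.1326·0.1953/0.000993 = 2.589e+04.
ε/D_h = 6.9e-05/0.1953 = 0.000353; Haaland gives 1/√f = -1.8 log₁₀[3.45e-05+0.000267] = 6.339, so f = 0.02489.
ΔP = f(L/D_h)(ρV²/2) = 0.02489·3.612/0.1953·8.725 = 4.015 Pa.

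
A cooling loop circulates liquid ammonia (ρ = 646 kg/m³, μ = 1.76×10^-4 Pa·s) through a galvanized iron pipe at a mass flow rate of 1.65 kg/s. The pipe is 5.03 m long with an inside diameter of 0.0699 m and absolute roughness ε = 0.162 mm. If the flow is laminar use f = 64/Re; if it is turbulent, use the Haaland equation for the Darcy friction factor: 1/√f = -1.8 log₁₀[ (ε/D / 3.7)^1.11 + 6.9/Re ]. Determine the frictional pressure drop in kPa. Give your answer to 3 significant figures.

A = πD²/4 = π(0.0699)²/4 = 0.003837 m²; mean velocity V = ṁ/(ρA) = 1.65/(646 · 0.003837) = 0.6656 m/s.
Reynolds number Re = ρVD/μ = 646 · 0.6656 · 0.0699 / 0.000176 = 1.708e+05.
Re > 4000 → turbulent. Relative roughness ε/D = 0.000162/0.0699 = 0.00232. Haaland: 1/√f = -1.8 log₁₀[(0.00232/3.7)^1.11 + 6.9/1.708e+05] = -1.8 log₁₀[0.000278 + 4.04e-05] = 6.294, so f = 0.02524.
Darcy-Weisbach: ΔP = f(L/D)(ρV²/2) = 0.02524·(5.03/0.0699)·(646·0.6656²/2) = 0.02524·71.96·143.1 = 259.9 Pa.
ΔP = 259.9 Pa = 0.260 kPa.

ΔP ≈ 0.260 kPa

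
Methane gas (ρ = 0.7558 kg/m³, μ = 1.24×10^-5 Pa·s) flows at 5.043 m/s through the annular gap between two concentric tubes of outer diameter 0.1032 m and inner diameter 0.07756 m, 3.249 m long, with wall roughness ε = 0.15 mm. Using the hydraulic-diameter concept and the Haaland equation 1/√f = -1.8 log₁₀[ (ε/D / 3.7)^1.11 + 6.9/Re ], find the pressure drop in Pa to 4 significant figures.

ΔP ≈ 48.58 Pa

Hydraulic diameter D_h = 4A/P = D_o - D_i = 0.1032 - 0.07756 = 0.02564 m.
Re = ρVD_h/μ = 0.7558·5.043·0.02564/1.24e-05 = 7881.
ε/D_h = 0.00015/0.02564 = 0.00585; Haaland gives 1/√f = -1.8 log₁₀[0.000778+0.000876] = 5.007, so f = 0.03989.
ΔP = f(L/D_h)(ρV²/2) = 0.03989·3.249/0.02564·9.611 = 48.58 Pa.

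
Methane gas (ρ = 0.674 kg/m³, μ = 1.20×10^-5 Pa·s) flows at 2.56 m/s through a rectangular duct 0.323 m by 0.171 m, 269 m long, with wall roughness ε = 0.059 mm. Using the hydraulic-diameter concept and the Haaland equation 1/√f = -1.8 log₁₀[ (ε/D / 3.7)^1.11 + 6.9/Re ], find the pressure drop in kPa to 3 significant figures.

ΔP ≈ 0.0626 kPa

Hydraulic diameter D_h = 4A/P = 4·(0.323·0.171)/(2·(0.323+0.171)) = 0.2209/0.988 = 0.2236 m.
Re = ρVD_h/μ = 0.674·2.56·0.2236/1.2e-05 = 3.215e+04.
ε/D_h = 5.9e-05/0.2236 = 0.000264; Haaland gives 1/√f = -1.8 log₁₀[2.49e-05+0.000215] = 6.517, so f = 0.02354.
ΔP = f(L/D_h)(ρV²/2) = 0.02354·269/0.2236·2.209 = 62.55 Pa.
ΔP = 0.0626 kPa.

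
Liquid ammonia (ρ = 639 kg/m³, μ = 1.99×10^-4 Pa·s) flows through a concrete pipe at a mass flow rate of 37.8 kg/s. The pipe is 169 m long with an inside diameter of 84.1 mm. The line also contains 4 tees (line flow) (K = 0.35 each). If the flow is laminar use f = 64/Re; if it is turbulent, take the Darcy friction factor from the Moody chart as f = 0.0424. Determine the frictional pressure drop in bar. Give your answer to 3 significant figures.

A = πD²/4 = π(0.0841)²/4 = 0.005555 m²; mean velocity V = ṁ/(ρA) = 37.8/(639 · 0.005555) = 10.65 m/s.
Reynolds number Re = ρVD/μ = 639 · 10.65 · 0.0841 / 0.000199 = 2.876e+06.
Re > 4000 → turbulent; use the Moody-chart value f = 0.0424.
Total minor-loss coefficient ΣK = 4·0.35 = 1.4.
ΔP = [f·L/D + ΣK]·(ρV²/2) = [0.0424·169/0.0841 + 1.4]·(639·10.65²/2) = [85.2 + 1.4]·3.623e+04 = 3.138e+06 Pa.
ΔP = 3.138e+06 Pa = 31.4 bar.

ΔP ≈ 31.4 bar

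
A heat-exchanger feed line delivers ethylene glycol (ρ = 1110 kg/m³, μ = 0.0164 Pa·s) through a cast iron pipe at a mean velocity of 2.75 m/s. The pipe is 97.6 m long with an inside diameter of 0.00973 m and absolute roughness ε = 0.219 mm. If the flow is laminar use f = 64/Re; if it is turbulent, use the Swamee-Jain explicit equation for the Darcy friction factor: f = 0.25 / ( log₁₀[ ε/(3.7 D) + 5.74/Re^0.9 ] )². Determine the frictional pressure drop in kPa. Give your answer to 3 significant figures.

ΔP ≈ 1490 kPa

Reynolds number Re = ρVD/μ = 1110 · 2.75 · 0.00973 / 0.0164 = 1811.
Re < 2300 → laminar flow, so f = 64/Re = 64/1811 = 0.03534 (the turbulent correlation is not needed).
Darcy-Weisbach: ΔP = f(L/D)(ρV²/2) = 0.03534·(97.6/0.00973)·(1110·2.75²/2) = 0.03534·1.003e+04·4197 = 1.488e+06 Pa.
ΔP = 1.488e+06 Pa = 1490 kPa.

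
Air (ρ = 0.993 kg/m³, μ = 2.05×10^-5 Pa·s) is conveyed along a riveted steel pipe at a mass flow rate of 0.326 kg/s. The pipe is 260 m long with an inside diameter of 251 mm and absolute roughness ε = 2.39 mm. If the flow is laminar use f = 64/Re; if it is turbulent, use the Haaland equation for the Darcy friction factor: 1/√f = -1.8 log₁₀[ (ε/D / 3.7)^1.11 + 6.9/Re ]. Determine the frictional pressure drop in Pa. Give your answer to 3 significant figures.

A = πD²/4 = π(0.251)²/4 = 0.04948 m²; mean velocity V = ṁ/(ρA) = 0.326/(0.993 · 0.04948) = 6.635 m/s.
Reynolds number Re = ρVD/μ = 0.993 · 6.635 · 0.251 / 2.05e-05 = 8.067e+04.
Re > 4000 → turbulent. Relative roughness ε/D = 0.00239/0.251 = 0.00952. Haaland: 1/√f = -1.8 log₁₀[(0.00952/3.7)^1.11 + 6.9/8.067e+04] = -1.8 log₁₀[0.00134 + 8.55e-05] = 5.125, so f = 0.03807.
Darcy-Weisbach: ΔP = f(L/D)(ρV²/2) = 0.03807·(260/0.251)·(0.993·6.635²/2) = 0.03807·1036·21.86 = 861.9 Pa.

ΔP ≈ 862 Pa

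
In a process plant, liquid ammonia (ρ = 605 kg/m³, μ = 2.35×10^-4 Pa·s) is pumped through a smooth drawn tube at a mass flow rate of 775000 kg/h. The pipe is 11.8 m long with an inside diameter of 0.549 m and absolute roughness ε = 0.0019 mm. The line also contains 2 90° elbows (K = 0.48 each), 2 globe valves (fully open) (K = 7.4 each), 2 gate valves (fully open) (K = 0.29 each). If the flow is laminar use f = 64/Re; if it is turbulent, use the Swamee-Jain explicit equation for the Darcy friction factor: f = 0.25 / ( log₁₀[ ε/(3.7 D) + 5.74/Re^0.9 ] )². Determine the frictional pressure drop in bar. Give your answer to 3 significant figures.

ΔP ≈ 0.113 bar

ṁ = 775000 kg/h = 775000/3600 = 215.3 kg/s.
A = πD²/4 = π(0.549)²/4 = 0.2367 m²; mean velocity V = ṁ/(ρA) = 215.3/(605 · 0.2367) = 1.503 m/s.
Reynolds number Re = ρVD/μ = 605 · 1.503 · 0.549 / 0.000235 = 2.125e+06.
Re > 4000 → turbulent. Relative roughness ε/D = 1.9e-06/0.549 = 3.46e-06. Swamee-Jain: f = 0.25/(log₁₀[3.46e-06/3.7 + 5.74/2.125e+06^0.9])² = 0.25/(log₁₀[9.35e-07 + 1.16e-05])² = 0.25/(-4.902)² = 0.0104.
Total minor-loss coefficient ΣK = 2·0.48 + 2·7.4 + 2·0.29 = 16.3.
ΔP = [f·L/D + ΣK]·(ρV²/2) = [0.0104·11.8/0.549 + 16.3]·(605·1.503²/2) = [0.2236 + 16.3]·683.5 = 1.132e+04 Pa.
ΔP = 1.132e+04 Pa = 0.113 bar.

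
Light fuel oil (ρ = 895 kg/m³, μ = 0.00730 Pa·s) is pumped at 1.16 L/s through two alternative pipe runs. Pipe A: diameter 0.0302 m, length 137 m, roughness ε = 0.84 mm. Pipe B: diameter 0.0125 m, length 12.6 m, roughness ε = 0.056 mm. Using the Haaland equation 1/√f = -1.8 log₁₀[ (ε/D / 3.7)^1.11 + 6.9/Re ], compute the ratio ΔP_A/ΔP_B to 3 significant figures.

Pipe A: V = Q/A = 0.00116/0.0007163 = 1.619 m/s; Re = 5996; ε/D = 0.0278; Haaland → f = 0.06062; ΔP_A = f(L/D)(ρV²/2) = 3.227e+05 Pa.
Pipe B: V = Q/A = 0.00116/0.0001227 = 9.453 m/s; Re = 1.449e+04; ε/D = 0.00448; Haaland → f = 0.03483; ΔP_B = f(L/D)(ρV²/2) = 1.404e+06 Pa.
ΔP_A/ΔP_B = 3.227e+05/1.404e+06 = 0.230.

ΔP_A/ΔP_B ≈ 0.230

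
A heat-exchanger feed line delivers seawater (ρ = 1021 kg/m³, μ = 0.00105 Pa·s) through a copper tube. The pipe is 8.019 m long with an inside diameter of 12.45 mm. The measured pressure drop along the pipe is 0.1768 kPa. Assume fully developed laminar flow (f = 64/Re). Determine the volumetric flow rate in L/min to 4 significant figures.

Q ≈ 0.7429 L/min

For laminar flow, f = 64/Re with Re = ρVD/μ, so Darcy-Weisbach reduces to ΔP = 32μLV/D². Solving for V: V = ΔP·D²/(32μL) = 176.8·(0.01245)²/(32·0.00105·8.019) = 0.1017 m/s.
Check: Re = ρVD/μ = 1021·0.1017·0.01245/0.00105 = 1231 < 2300, so the laminar assumption holds.
Q = V·A = 0.1017·(π/4·0.01245²) = 1.238e-05 m³/s = 0.7429 L/min.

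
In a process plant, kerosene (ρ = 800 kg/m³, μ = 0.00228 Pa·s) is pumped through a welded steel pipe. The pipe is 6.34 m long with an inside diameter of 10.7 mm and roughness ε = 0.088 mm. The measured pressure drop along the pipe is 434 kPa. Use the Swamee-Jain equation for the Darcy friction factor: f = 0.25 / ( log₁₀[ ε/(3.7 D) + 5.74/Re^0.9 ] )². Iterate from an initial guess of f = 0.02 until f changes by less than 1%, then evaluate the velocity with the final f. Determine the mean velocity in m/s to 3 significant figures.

V ≈ 6.89 m/s

Rearranging Darcy-Weisbach: V = √(2·ΔP·D/(f·L·ρ)). With ε/D = 8.8e-05/0.0107 = 0.00822, iterate starting from f = 0.02:
  f = 0.02 → V = √(2·4.34e+05·0.0107/(0.02·6.34·800)) = 9.569 m/s; Re = ρVD/μ = 3.592e+04; f → 0.03779
  f = 0.03779 → V = 6.961 m/s; Re = 2.613e+04; f → 0.0385
  f = 0.0385 → V = 6.896 m/s; Re = 2.589e+04; f → 0.03852
Converged (Δf/f < 1%). With the final f = 0.03852: V = √(2·4.34e+05·0.0107/(0.03852·6.34·800)) = 6.894 m/s.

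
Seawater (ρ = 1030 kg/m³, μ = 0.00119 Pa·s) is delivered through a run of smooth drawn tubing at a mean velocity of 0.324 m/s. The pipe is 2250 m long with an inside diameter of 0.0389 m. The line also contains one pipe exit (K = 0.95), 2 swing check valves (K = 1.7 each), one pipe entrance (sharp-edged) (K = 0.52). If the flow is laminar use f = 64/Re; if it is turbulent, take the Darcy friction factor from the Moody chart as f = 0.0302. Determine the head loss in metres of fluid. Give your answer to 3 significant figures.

Reynolds number Re = ρVD/μ = 1030 · 0.324 · 0.0389 / 0.00119 = 1.091e+04.
Re > 4000 → turbulent; use the Moody-chart value f = 0.0302.
Total minor-loss coefficient ΣK = 1·0.95 + 2·1.7 + 1·0.52 = 4.87.
ΔP = [f·L/D + ΣK]·(ρV²/2) = [0.0302·2250/0.0389 + 4.87]·(1030·0.324²/2) = [1747 + 4.87]·54.06 = 9.47e+04 Pa.
Head loss h_f = ΔP/(ρg) = 9.47e+04/(1030·9.81) = 9.37 m.

h_f ≈ 9.37 m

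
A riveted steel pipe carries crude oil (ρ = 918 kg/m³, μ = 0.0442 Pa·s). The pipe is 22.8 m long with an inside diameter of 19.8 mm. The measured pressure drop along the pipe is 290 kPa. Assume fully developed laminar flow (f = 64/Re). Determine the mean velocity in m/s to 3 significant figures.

For laminar flow, f = 64/Re with Re = ρVD/μ, so Darcy-Weisbach reduces to ΔP = 32μLV/D². Solving for V: V = ΔP·D²/(32μL) = 2.9e+05·(0.0198)²/(32·0.0442·22.8) = 3.526 m/s.
Check: Re = ρVD/μ = 918·3.526·0.0198/0.0442 = 1450 < 2300, so the laminar assumption holds.

V ≈ 3.53 m/s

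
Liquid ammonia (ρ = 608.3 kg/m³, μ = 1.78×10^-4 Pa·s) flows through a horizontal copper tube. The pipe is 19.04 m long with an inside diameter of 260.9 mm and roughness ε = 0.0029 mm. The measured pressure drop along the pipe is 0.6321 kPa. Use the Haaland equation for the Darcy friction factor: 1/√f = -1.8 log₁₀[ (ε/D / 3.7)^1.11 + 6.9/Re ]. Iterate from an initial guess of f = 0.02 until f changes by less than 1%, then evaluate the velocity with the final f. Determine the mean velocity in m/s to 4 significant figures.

Rearranging Darcy-Weisbach: V = √(2·ΔP·D/(f·L·ρ)). With ε/D = 2.9e-06/0.2609 = 1.11e-05, iterate starting from f = 0.02:
  f = 0.02 → V = √(2·632.1·0.2609/(0.02·19.04·608.3)) = 1.193 m/s; Re = ρVD/μ = 1.064e+06; f → 0.01168
  f = 0.01168 → V = 1.562 m/s; Re = 1.392e+06; f → 0.01122
  f = 0.01122 → V = 1.593 m/s; Re = 1.42e+06; f → 0.01119
Converged (Δf/f < 1%). With the final f = 0.01119: V = √(2·632.1·0.2609/(0.01119·19.04·608.3)) = 1.595 m/s.

V ≈ 1.595 m/s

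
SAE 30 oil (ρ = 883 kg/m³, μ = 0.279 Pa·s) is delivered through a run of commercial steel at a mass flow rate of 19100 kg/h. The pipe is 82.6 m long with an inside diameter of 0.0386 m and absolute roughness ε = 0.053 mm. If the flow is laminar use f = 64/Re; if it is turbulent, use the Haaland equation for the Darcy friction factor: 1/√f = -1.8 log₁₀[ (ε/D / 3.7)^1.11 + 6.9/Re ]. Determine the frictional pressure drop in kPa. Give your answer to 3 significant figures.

ΔP ≈ 2540 kPa

ṁ = 19100 kg/h = 19100/3600 = 5.306 kg/s.
A = πD²/4 = π(0.0386)²/4 = 0.00117 m²; mean velocity V = ṁ/(ρA) = 5.306/(883 · 0.00117) = 5.135 m/s.
Reynolds number Re = ρVD/μ = 883 · 5.135 · 0.0386 / 0.279 = 627.3.
Re < 2300 → laminar flow, so f = 64/Re = 64/627.3 = 0.102 (the turbulent correlation is not needed).
Darcy-Weisbach: ΔP = f(L/D)(ρV²/2) = 0.102·(82.6/0.0386)·(883·5.135²/2) = 0.102·2140·1.164e+04 = 2.541e+06 Pa.
ΔP = 2.541e+06 Pa = 2540 kPa.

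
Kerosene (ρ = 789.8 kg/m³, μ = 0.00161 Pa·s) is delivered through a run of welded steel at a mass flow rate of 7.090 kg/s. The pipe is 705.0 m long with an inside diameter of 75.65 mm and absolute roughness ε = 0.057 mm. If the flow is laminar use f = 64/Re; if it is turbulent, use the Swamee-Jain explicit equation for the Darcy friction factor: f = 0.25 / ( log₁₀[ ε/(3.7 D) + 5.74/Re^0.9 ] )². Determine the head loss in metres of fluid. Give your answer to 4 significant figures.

h_f ≈ 42.07 m

A = πD²/4 = π(0.07565)²/4 = 0.004495 m²; mean velocity V = ṁ/(ρA) = 7.09/(789.8 · 0.004495) = 1.997 m/s.
Reynolds number Re = ρVD/μ = 789.8 · 1.997 · 0.07565 / 0.00161 = 7.412e+04.
Re > 4000 → turbulent. Relative roughness ε/D = 5.7e-05/0.07565 = 0.000753. Swamee-Jain: f = 0.25/(log₁₀[0.000753/3.7 + 5.74/7.412e+04^0.9])² = 0.25/(log₁₀[0.000204 + 0.000238])² = 0.25/(-3.355)² = 0.02221.
Darcy-Weisbach: ΔP = f(L/D)(ρV²/2) = 0.02221·(705/0.07565)·(789.8·1.997²/2) = 0.02221·9319·1575 = 3.26e+05 Pa.
Head loss h_f = ΔP/(ρg) = 3.26e+05/(789.8·9.81) = 42.07 m.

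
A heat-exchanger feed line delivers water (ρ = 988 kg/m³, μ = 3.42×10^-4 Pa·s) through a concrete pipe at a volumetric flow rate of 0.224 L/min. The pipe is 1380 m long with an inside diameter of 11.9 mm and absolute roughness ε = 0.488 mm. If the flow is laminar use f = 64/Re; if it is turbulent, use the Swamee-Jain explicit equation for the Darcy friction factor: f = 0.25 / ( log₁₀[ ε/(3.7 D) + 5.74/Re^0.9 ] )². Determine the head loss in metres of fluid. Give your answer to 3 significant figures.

h_f ≈ 0.369 m

Q = 0.224 L/min = 0.224/60000 = 3.733e-06 m³/s.
Cross-sectional area A = πD²/4 = π(0.0119)²/4 = 0.0001112 m²; mean velocity V = Q/A = 3.733e-06/0.0001112 = 0.03357 m/s.
Reynolds number Re = ρVD/μ = 988 · 0.03357 · 0.0119 / 0.000342 = 1154.
Re < 2300 → laminar flow, so f = 64/Re = 64/1154 = 0.05546 (the turbulent correlation is not needed).
Darcy-Weisbach: ΔP = f(L/D)(ρV²/2) = 0.05546·(1380/0.0119)·(988·0.03357²/2) = 0.05546·1.16e+05·0.5566 = 3580 Pa.
Head loss h_f = ΔP/(ρg) = 3580/(988·9.81) = 0.369 m.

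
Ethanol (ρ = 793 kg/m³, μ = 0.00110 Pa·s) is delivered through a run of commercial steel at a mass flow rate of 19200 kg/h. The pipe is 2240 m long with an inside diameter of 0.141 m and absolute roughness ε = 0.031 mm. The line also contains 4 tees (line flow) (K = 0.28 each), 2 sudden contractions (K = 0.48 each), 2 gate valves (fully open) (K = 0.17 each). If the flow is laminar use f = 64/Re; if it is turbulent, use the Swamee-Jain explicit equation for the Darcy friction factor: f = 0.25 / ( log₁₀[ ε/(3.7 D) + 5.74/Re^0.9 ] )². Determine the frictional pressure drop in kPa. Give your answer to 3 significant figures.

ΔP ≈ 26.1 kPa

ṁ = 19200 kg/h = 19200/3600 = 5.333 kg/s.
A = πD²/4 = π(0.141)²/4 = 0.01561 m²; mean velocity V = ṁ/(ρA) = 5.333/(793 · 0.01561) = 0.4307 m/s.
Reynolds number Re = ρVD/μ = 793 · 0.4307 · 0.141 / 0.0011 = 4.378e+04.
Re > 4000 → turbulent. Relative roughness ε/D = 3.1e-05/0.141 = 0.00022. Swamee-Jain: f = 0.25/(log₁₀[0.00022/3.7 + 5.74/4.378e+04^0.9])² = 0.25/(log₁₀[5.94e-05 + 0.000382])² = 0.25/(-3.355)² = 0.0222.
Total minor-loss coefficient ΣK = 4·0.28 + 2·0.48 + 2·0.17 = 2.42.
ΔP = [f·L/D + ΣK]·(ρV²/2) = [0.0222·2240/0.141 + 2.42]·(793·0.4307²/2) = [352.8 + 2.42]·73.56 = 2.613e+04 Pa.
ΔP = 2.613e+04 Pa = 26.1 kPa.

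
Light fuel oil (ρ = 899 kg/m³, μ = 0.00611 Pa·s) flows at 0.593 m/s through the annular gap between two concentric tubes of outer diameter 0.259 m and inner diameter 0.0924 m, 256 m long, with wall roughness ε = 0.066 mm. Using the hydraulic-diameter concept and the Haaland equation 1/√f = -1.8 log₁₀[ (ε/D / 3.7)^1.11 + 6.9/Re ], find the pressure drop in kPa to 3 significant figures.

ΔP ≈ 6.93 kPa

Hydraulic diameter D_h = 4A/P = D_o - D_i = 0.259 - 0.0924 = 0.1666 m.
Re = ρVD_h/μ = 899·0.593·0.1666/0.00611 = 1.454e+04.
ε/D_h = 6.6e-05/0.1666 = 0.000396; Haaland gives 1/√f = -1.8 log₁₀[3.92e-05+0.000475] = 5.92, so f = 0.02853.
ΔP = f(L/D_h)(ρV²/2) = 0.02853·256/0.1666·158.1 = 6929 Pa.
ΔP = 6.93 kPa.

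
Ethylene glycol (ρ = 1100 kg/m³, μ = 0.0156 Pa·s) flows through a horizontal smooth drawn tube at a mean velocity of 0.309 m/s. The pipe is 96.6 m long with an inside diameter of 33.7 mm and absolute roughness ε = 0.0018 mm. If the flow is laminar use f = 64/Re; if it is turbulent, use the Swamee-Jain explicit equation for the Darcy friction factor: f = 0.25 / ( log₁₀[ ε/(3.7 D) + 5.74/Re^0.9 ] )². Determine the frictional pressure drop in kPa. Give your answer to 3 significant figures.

Reynolds number Re = ρVD/μ = 1100 · 0.309 · 0.0337 / 0.0156 = 734.3.
Re < 2300 → laminar flow, so f = 64/Re = 64/734.3 = 0.08716 (the turbulent correlation is not needed).
Darcy-Weisbach: ΔP = f(L/D)(ρV²/2) = 0.08716·(96.6/0.0337)·(1100·0.309²/2) = 0.08716·2866·52.51 = 1.312e+04 Pa.
ΔP = 1.312e+04 Pa = 13.1 kPa.

ΔP ≈ 13.1 kPa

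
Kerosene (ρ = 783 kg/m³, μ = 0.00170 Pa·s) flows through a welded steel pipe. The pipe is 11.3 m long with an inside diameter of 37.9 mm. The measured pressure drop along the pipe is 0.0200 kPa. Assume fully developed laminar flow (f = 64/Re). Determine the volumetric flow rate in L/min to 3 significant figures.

For laminar flow, f = 64/Re with Re = ρVD/μ, so Darcy-Weisbach reduces to ΔP = 32μLV/D². Solving for V: V = ΔP·D²/(32μL) = 20·(0.0379)²/(32·0.0017·11.3) = 0.04673 m/s.
Check: Re = ρVD/μ = 783·0.04673·0.0379/0.0017 = 815.8 < 2300, so the laminar assumption holds.
Q = V·A = 0.04673·(π/4·0.0379²) = 5.272e-05 m³/s = 3.16 L/min.

Q ≈ 3.16 L/min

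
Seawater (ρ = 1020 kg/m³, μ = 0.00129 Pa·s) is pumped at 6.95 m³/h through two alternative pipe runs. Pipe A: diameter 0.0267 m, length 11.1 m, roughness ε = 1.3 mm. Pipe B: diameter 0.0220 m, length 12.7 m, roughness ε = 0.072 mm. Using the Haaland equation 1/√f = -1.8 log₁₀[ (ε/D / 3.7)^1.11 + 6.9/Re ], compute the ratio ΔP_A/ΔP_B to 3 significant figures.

ΔP_A/ΔP_B ≈ 0.840

Pipe A: V = Q/A = 0.001931/0.0005599 = 3.448 m/s; Re = 7.279e+04; ε/D = 0.0487; Haaland → f = 0.07116; ΔP_A = f(L/D)(ρV²/2) = 1.794e+05 Pa.
Pipe B: V = Q/A = 0.001931/0.0003801 = 5.079 m/s; Re = 8.834e+04; ε/D = 0.00327; Haaland → f = 0.02812; ΔP_B = f(L/D)(ρV²/2) = 2.135e+05 Pa.
ΔP_A/ΔP_B = 1.794e+05/2.135e+05 = 0.840.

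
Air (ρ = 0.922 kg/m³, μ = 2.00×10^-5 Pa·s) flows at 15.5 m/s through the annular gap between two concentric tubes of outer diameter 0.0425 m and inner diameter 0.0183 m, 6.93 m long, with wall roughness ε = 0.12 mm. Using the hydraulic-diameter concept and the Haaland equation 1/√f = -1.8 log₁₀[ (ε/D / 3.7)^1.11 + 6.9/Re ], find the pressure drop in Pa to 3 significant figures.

ΔP ≈ 1100 Pa

Hydraulic diameter D_h = 4A/P = D_o - D_i = 0.0425 - 0.0183 = 0.0242 m.
Re = ρVD_h/μ = 0.922·15.5·0.0242/2e-05 = 1.729e+04.
ε/D_h = 0.00012/0.0242 = 0.00496; Haaland gives 1/√f = -1.8 log₁₀[0.000647+0.000399] = 5.365, so f = 0.03475.
ΔP = f(L/D_h)(ρV²/2) = 0.03475·6.93/0.0242·110.8 = 1102 Pa.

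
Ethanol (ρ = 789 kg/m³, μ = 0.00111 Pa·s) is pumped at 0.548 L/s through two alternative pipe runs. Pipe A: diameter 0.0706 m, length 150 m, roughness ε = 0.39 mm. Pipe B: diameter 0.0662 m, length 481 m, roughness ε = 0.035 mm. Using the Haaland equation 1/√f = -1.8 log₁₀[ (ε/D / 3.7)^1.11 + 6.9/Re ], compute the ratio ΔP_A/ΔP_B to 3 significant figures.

ΔP_A/ΔP_B ≈ 0.268

Pipe A: V = Q/A = 0.000548/0.003915 = 0.14 m/s; Re = 7025; ε/D = 0.00552; Haaland → f = 0.04033; ΔP_A = f(L/D)(ρV²/2) = 662.4 Pa.
Pipe B: V = Q/A = 0.000548/0.003442 = 0.1592 m/s; Re = 7492; ε/D = 0.000529; Haaland → f = 0.03404; ΔP_B = f(L/D)(ρV²/2) = 2474 Pa.
ΔP_A/ΔP_B = 662.4/2474 = 0.268.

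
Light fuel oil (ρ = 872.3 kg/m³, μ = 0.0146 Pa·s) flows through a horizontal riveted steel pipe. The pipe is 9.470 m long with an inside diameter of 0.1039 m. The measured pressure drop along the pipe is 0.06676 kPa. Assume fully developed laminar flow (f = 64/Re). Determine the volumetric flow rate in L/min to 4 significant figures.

For laminar flow, f = 64/Re with Re = ρVD/μ, so Darcy-Weisbach reduces to ΔP = 32μLV/D². Solving for V: V = ΔP·D²/(32μL) = 66.76·(0.1039)²/(32·0.0146·9.47) = 0.1629 m/s.
Check: Re = ρVD/μ = 872.3·0.1629·0.1039/0.0146 = 1011 < 2300, so the laminar assumption holds.
Q = V·A = 0.1629·(π/4·0.1039²) = 0.001381 m³/s = 82.86 L/min.

Q ≈ 82.86 L/min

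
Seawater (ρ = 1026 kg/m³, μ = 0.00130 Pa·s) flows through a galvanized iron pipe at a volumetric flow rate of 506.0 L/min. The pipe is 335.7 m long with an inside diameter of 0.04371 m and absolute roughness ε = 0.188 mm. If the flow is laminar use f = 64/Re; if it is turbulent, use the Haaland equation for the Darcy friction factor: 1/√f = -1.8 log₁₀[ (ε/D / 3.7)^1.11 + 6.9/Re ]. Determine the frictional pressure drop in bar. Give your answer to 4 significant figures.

ΔP ≈ 36.81 bar

Q = 506.0 L/min = 506.0/60000 = 0.008433 m³/s.
Cross-sectional area A = πD²/4 = π(0.04371)²/4 = 0.001501 m²; mean velocity V = Q/A = 0.008433/0.001501 = 5.62 m/s.
Reynolds number Re = ρVD/μ = 1026 · 5.62 · 0.04371 / 0.0013 = 1.939e+05.
Re > 4000 → turbulent. Relative roughness ε/D = 0.000188/0.04371 = 0.0043. Haaland: 1/√f = -1.8 log₁₀[(0.0043/3.7)^1.11 + 6.9/1.939e+05] = -1.8 log₁₀[0.000553 + 3.56e-05] = 5.815, so f = 0.02958.
Darcy-Weisbach: ΔP = f(L/D)(ρV²/2) = 0.02958·(335.7/0.04371)·(1026·5.62²/2) = 0.02958·7680·1.62e+04 = 3.681e+06 Pa.
ΔP = 3.681e+06 Pa = 36.81 bar.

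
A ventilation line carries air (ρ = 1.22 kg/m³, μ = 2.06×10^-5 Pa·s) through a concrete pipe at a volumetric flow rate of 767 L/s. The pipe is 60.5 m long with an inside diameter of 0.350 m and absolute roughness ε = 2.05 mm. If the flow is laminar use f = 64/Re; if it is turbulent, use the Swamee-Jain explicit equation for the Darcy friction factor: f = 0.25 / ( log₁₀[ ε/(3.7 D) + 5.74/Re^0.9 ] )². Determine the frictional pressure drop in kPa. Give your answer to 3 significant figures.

Q = 767 L/s = 767/1000 = 0.767 m³/s.
Cross-sectional area A = πD²/4 = π(0.35)²/4 = 0.09621 m²; mean velocity V = Q/A = 0.767/0.09621 = 7.972 m/s.
Reynolds number Re = ρVD/μ = 1.22 · 7.972 · 0.35 / 2.06e-05 = 1.652e+05.
Re > 4000 → turbulent. Relative roughness ε/D = 0.00205/0.35 = 0.00586. Swamee-Jain: f = 0.25/(log₁₀[0.00586/3.7 + 5.74/1.652e+05^0.9])² = 0.25/(log₁₀[0.00158 + 0.000116])² = 0.25/(-2.77)² = 0.03258.
Darcy-Weisbach: ΔP = f(L/D)(ρV²/2) = 0.03258·(60.5/0.35)·(1.22·7.972²/2) = 0.03258·172.9·38.77 = 218.4 Pa.
ΔP = 218.4 Pa = 0.218 kPa.

ΔP ≈ 0.218 kPa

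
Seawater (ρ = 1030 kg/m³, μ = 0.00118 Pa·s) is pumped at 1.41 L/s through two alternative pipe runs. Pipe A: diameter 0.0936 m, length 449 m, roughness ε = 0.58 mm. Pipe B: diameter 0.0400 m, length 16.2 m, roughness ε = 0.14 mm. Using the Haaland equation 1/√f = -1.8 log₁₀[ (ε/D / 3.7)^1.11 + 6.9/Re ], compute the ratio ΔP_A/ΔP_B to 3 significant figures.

Pipe A: V = Q/A = 0.00141/0.006881 = 0.2049 m/s; Re = 1.674e+04; ε/D = 0.0062; Haaland → f = 0.03654; ΔP_A = f(L/D)(ρV²/2) = 3791 Pa.
Pipe B: V = Q/A = 0.00141/0.001257 = 1.122 m/s; Re = 3.918e+04; ε/D = 0.0035; Haaland → f = 0.02994; ΔP_B = f(L/D)(ρV²/2) = 7863 Pa.
ΔP_A/ΔP_B = 3791/7863 = 0.482.

ΔP_A/ΔP_B ≈ 0.482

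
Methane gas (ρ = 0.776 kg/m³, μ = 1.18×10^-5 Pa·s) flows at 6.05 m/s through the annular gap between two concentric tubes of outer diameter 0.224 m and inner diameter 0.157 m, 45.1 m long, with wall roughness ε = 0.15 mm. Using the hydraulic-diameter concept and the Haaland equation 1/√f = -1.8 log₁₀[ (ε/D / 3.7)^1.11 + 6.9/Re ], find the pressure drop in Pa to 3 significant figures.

ΔP ≈ 275 Pa

Hydraulic diameter D_h = 4A/P = D_o - D_i = 0.224 - 0.157 = 0.067 m.
Re = ρVD_h/μ = 0.776·6.05·0.067/1.18e-05 = 2.666e+04.
ε/D_h = 0.00015/0.067 = 0.00224; Haaland gives 1/√f = -1.8 log₁₀[0.000268+0.000259] = 5.901, so f = 0.02872.
ΔP = f(L/D_h)(ρV²/2) = 0.02872·45.1/0.067·14.2 = 274.5 Pa.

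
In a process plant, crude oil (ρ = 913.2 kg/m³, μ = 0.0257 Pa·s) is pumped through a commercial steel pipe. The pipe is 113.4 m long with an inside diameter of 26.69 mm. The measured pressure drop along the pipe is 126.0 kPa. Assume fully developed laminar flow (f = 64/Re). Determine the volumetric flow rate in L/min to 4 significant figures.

Q ≈ 32.31 L/min

For laminar flow, f = 64/Re with Re = ρVD/μ, so Darcy-Weisbach reduces to ΔP = 32μLV/D². Solving for V: V = ΔP·D²/(32μL) = 1.26e+05·(0.02669)²/(32·0.0257·113.4) = 0.9624 m/s.
Check: Re = ρVD/μ = 913.2·0.9624·0.02669/0.0257 = 912.8 < 2300, so the laminar assumption holds.
Q = V·A = 0.9624·(π/4·0.02669²) = 0.0005385 m³/s = 32.31 L/min.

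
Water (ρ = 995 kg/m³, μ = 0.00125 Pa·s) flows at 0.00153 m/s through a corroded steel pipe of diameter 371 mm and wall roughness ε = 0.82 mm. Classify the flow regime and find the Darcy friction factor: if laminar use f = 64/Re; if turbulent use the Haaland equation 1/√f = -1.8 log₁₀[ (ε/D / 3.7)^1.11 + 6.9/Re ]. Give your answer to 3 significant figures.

f ≈ 0.142

Re = ρVD/μ = 995·0.00153·0.371/0.00125 = 451.8.
Re < 2300 → laminar, so f = 64/Re = 0.1416 (roughness is irrelevant in laminar flow).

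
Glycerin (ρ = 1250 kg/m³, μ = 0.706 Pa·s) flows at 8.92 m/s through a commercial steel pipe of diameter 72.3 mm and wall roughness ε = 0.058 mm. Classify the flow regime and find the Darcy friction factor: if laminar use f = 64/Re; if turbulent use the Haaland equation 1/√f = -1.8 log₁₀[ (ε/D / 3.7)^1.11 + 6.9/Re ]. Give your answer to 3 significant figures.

Re = ρVD/μ = 1250·8.92·0.0723/0.706 = 1142.
Re < 2300 → laminar, so f = 64/Re = 0.05605 (roughness is irrelevant in laminar flow).

f ≈ 0.0560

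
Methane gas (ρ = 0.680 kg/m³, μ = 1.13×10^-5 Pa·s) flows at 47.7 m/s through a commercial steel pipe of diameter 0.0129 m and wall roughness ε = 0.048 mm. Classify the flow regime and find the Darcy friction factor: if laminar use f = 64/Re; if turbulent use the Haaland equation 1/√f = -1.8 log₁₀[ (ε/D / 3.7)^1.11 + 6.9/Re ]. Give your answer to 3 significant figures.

f ≈ 0.0305

Re = ρVD/μ = 0.68·47.7·0.0129/1.13e-05 = 3.703e+04.
Re > 4000 → turbulent. ε/D = 4.8e-05/0.0129 = 0.00372; Haaland: 1/√f = -1.8 log₁₀[0.000471 + 0.000186] = 5.728, so f = 0.03047.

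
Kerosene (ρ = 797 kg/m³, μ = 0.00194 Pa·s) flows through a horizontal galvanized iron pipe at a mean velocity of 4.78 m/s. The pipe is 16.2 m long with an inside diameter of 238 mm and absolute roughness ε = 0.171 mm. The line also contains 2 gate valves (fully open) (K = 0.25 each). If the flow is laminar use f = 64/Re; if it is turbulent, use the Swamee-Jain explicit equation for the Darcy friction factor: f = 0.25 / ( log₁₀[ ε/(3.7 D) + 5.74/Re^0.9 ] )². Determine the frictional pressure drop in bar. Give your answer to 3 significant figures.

ΔP ≈ 0.164 bar

Reynolds number Re = ρVD/μ = 797 · 4.78 · 0.238 / 0.00194 = 4.674e+05.
Re > 4000 → turbulent. Relative roughness ε/D = 0.000171/0.238 = 0.000718. Swamee-Jain: f = 0.25/(log₁₀[0.000718/3.7 + 5.74/4.674e+05^0.9])² = 0.25/(log₁₀[0.000194 + 4.53e-05])² = 0.25/(-3.621)² = 0.01907.
Total minor-loss coefficient ΣK = 2·0.25 = 0.5.
ΔP = [f·L/D + ΣK]·(ρV²/2) = [0.01907·16.2/0.238 + 0.5]·(797·4.78²/2) = [1.298 + 0.5]·9105 = 1.637e+04 Pa.
ΔP = 1.637e+04 Pa = 0.164 bar.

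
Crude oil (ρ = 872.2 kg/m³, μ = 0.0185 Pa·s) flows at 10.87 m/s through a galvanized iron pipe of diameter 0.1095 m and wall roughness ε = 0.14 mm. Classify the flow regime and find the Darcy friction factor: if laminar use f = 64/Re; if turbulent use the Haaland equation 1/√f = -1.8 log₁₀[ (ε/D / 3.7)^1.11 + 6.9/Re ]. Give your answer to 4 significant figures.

f ≈ 0.02416

Re = ρVD/μ = 872.2·10.87·0.1095/0.0185 = 5.612e+04.
Re > 4000 → turbulent. ε/D = 0.00014/0.1095 = 0.00128; Haaland: 1/√f = -1.8 log₁₀[0.000144 + 0.000123] = 6.433, so f = 0.02416.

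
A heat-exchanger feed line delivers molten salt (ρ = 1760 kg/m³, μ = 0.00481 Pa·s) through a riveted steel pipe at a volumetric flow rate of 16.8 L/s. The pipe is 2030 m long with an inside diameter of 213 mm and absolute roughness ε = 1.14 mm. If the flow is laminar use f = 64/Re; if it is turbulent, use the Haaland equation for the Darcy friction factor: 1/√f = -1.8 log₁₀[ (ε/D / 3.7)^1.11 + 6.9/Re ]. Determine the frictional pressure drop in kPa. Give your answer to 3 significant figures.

Q = 16.8 L/s = 16.8/1000 = 0.0168 m³/s.
Cross-sectional area A = πD²/4 = π(0.213)²/4 = 0.03563 m²; mean velocity V = Q/A = 0.0168/0.03563 = 0.4715 m/s.
Reynolds number Re = ρVD/μ = 1760 · 0.4715 · 0.213 / 0.00481 = 3.675e+04.
Re > 4000 → turbulent. Relative roughness ε/D = 0.00114/0.213 = 0.00535. Haaland: 1/√f = -1.8 log₁₀[(0.00535/3.7)^1.11 + 6.9/3.675e+04] = -1.8 log₁₀[0.000705 + 0.000188] = 5.489, so f = 0.03319.
Darcy-Weisbach: ΔP = f(L/D)(ρV²/2) = 0.03319·(2030/0.213)·(1760·0.4715²/2) = 0.03319·9531·195.6 = 6.188e+04 Pa.
ΔP = 6.188e+04 Pa = 61.9 kPa.

ΔP ≈ 61.9 kPa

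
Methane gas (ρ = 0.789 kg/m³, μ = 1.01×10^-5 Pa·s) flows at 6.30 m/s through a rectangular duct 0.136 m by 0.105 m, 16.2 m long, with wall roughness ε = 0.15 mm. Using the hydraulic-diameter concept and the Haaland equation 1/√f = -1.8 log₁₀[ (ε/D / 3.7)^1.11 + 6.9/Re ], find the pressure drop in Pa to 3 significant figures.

Hydraulic diameter D_h = 4A/P = 4·(0.136·0.105)/(2·(0.136+0.105)) = 0.05712/0.482 = 0.1185 m.
Re = ρVD_h/μ = 0.789·6.3·0.1185/1.01e-05 = 5.832e+04.
ε/D_h = 0.00015/0.1185 = 0.00127; Haaland gives 1/√f = -1.8 log₁₀[0.000142+0.000118] = 6.452, so f = 0.02403.
ΔP = f(L/D_h)(ρV²/2) = 0.02403·16.2/0.1185·15.66 = 51.43 Pa.

ΔP ≈ 51.4 Pa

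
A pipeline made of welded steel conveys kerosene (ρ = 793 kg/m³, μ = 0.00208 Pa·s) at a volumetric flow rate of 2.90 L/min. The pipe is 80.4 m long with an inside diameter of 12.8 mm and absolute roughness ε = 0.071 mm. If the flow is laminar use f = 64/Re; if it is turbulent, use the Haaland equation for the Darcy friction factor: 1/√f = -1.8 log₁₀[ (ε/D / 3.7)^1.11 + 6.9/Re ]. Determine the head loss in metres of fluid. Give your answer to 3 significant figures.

h_f ≈ 1.58 m

Q = 2.90 L/min = 2.90/60000 = 4.833e-05 m³/s.
Cross-sectional area A = πD²/4 = π(0.0128)²/4 = 0.0001287 m²; mean velocity V = Q/A = 4.833e-05/0.0001287 = 0.3756 m/s.
Reynolds number Re = ρVD/μ = 793 · 0.3756 · 0.0128 / 0.00208 = 1833.
Re < 2300 → laminar flow, so f = 64/Re = 64/1833 = 0.03492 (the turbulent correlation is not needed).
Darcy-Weisbach: ΔP = f(L/D)(ρV²/2) = 0.03492·(80.4/0.0128)·(793·0.3756²/2) = 0.03492·6281·55.94 = 1.227e+04 Pa.
Head loss h_f = ΔP/(ρg) = 1.227e+04/(793·9.81) = 1.58 m.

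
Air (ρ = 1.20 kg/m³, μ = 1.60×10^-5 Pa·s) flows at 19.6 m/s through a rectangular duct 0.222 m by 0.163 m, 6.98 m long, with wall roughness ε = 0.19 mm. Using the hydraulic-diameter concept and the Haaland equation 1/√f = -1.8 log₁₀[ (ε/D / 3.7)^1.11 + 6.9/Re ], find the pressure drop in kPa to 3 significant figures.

ΔP ≈ 0.177 kPa

Hydraulic diameter D_h = 4A/P = 4·(0.222·0.163)/(2·(0.222+0.163)) = 0.1447/0.77 = 0.188 m.
Re = ρVD_h/μ = 1.2·19.6·0.188/1.6e-05 = 2.763e+05.
ε/D_h = 0.00019/0.188 = 0.00101; Haaland gives 1/√f = -1.8 log₁₀[0.000111+2.5e-05] = 6.961, so f = 0.02064.
ΔP = f(L/D_h)(ρV²/2) = 0.02064·6.98/0.188·230.5 = 176.6 Pa.
ΔP = 0.177 kPa.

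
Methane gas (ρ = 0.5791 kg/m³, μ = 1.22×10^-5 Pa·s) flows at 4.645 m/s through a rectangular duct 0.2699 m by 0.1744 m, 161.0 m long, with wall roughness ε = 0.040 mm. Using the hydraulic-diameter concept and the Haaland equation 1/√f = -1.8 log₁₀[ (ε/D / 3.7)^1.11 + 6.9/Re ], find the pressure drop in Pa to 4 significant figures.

Hydraulic diameter D_h = 4A/P = 4·(0.2699·0.1744)/(2·(0.2699+0.1744)) = 0.1883/0.8886 = 0.2119 m.
Re = ρVD_h/μ = 0.5791·4.645·0.2119/1.22e-05 = 4.672e+04.
ε/D_h = 4e-05/0.2119 = 0.000189; Haaland gives 1/√f = -1.8 log₁₀[1.72e-05+0.000148] = 6.809, so f = 0.02157.
ΔP = f(L/D_h)(ρV²/2) = 0.02157·161/0.2119·6.247 = 102.4 Pa.

ΔP ≈ 102.4 Pa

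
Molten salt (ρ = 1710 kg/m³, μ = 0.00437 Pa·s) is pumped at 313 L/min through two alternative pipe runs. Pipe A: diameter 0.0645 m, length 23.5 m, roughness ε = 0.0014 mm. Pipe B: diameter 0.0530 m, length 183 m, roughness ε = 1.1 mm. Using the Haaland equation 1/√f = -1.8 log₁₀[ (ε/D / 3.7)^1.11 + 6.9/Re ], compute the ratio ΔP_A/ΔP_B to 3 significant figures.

Pipe A: V = Q/A = 0.005217/0.003267 = 1.597 m/s; Re = 4.03e+04; ε/D = 2.17e-05; Haaland → f = 0.0218; ΔP_A = f(L/D)(ρV²/2) = 1.731e+04 Pa.
Pipe B: V = Q/A = 0.005217/0.002206 = 2.365 m/s; Re = 4.904e+04; ε/D = 0.0208; Haaland → f = 0.05019; ΔP_B = f(L/D)(ρV²/2) = 8.284e+05 Pa.
ΔP_A/ΔP_B = 1.731e+04/8.284e+05 = 0.0209.

ΔP_A/ΔP_B ≈ 0.0209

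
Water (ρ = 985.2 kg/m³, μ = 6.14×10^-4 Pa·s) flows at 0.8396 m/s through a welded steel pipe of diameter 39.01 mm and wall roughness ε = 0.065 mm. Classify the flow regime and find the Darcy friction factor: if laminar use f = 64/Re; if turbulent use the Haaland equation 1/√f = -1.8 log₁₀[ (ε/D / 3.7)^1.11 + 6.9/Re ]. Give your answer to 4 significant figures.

Re = ρVD/μ = 985.2·0.8396·0.03901/0.000614 = 5.255e+04.
Re > 4000 → turbulent. ε/D = 6.5e-05/0.03901 = 0.00167; Haaland: 1/√f = -1.8 log₁₀[0.000193 + 0.000131] = 6.28, so f = 0.02535.

f ≈ 0.02535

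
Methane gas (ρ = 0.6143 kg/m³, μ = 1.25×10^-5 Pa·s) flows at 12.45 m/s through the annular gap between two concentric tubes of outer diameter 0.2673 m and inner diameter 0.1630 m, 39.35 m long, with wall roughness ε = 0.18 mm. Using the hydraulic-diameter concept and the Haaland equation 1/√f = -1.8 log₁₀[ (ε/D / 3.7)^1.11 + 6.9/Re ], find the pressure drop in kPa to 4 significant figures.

ΔP ≈ 0.4499 kPa

Hydraulic diameter D_h = 4A/P = D_o - D_i = 0.2673 - 0.163 = 0.1043 m.
Re = ρVD_h/μ = 0.6143·12.45·0.1043/1.25e-05 = 6.382e+04.
ε/D_h = 0.00018/0.1043 = 0.00173; Haaland gives 1/√f = -1.8 log₁₀[0.000201+0.000108] = 6.319, so f = 0.02505.
ΔP = f(L/D_h)(ρV²/2) = 0.02505·39.35/0.1043·47.61 = 449.9 Pa.
ΔP = 0.4499 kPa.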